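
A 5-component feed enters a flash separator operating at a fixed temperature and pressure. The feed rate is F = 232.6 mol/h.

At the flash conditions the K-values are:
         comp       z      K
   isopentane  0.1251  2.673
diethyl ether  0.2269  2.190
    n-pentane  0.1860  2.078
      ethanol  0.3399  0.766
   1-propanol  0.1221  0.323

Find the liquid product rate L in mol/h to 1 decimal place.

L = 21.9 mol/h

Material balance + equilibrium reduce to Σ zᵢ(Kᵢ−1)/(1+V/F(Kᵢ−1)) = 0.
g(0) = ΣzᵢKᵢ − 1 = 0.5176 and g(1) = 1 − Σzᵢ/Kᵢ = -0.0617, so a root lies in (0, 1).
Newton iteration, V/F⁰ = 0.5:
  V/F = 0.5000: g = 0.19850, g' = -0.4731 → V/F = 0.9195
  V/F = 0.9195: g = -0.00825, g' = -0.6051 → V/F = 0.9059
  V/F = 0.9059: g = -0.00011, g' = -0.5893 → V/F = 0.9057
Converged at V/F = 0.9057.
Then V = V/F·F = 0.9057·232.6 = 210.7 mol/h and L = F − V = 21.9 mol/h.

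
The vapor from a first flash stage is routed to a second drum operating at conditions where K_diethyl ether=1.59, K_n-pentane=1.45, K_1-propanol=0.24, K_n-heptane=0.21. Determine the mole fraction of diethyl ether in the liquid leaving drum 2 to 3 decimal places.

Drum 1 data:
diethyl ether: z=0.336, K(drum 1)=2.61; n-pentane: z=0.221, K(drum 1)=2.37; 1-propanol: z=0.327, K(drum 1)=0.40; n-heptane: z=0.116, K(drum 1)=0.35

x_diethyl ether (drum 2) = 0.352

Drum 1:
Material balance + equilibrium reduce to Σ zᵢ(Kᵢ−1)/(1+ψ₁(Kᵢ−1)) = 0.
Feasibility: ΣzᵢKᵢ = 1.572, Σzᵢ/Kᵢ = 1.371 — both > 1, two phases present.
Newton–Raphson from ψ₁ = 0.51:
  ψ₁ = 0.510: g = 0.0798, g' = -0.760 → ψ₁ = 0.615
  ψ₁ = 0.615: g = -0.0003, g' = -0.774 → ψ₁ = 0.614
Converged at ψ₁ = 0.614.
Drum-1 compositions:
  diethyl ether: x = 0.169, y = 0.441
  n-pentane: x = 0.120, y = 0.284
  1-propanol: x = 0.518, y = 0.207
  n-heptane: x = 0.193, y = 0.068
Drum-2 feed = drum-1 vapor: z₂ = (0.4408, 0.2844, 0.2072, 0.0676).
Drum 2:
Rachford–Rice: g(ψ₂) = Σ zᵢ(Kᵢ−1)/(1+ψ₂(Kᵢ−1)) = 0.
g(0) = ΣzᵢKᵢ − 1 = 0.177 and g(1) = 1 − Σzᵢ/Kᵢ = -0.659, so a root lies in (0, 1).
Iterate (Newton) starting at ψ₂ = 0.49:
  ψ₂ = 0.490: g = -0.0314, g' = -0.547 → ψ₂ = 0.433
  ψ₂ = 0.433: g = -0.0014, g' = -0.501 → ψ₂ = 0.430
Converged at ψ₂ = 0.430.
  diethyl ether: x = 0.352, y = 0.559
  n-pentane: x = 0.238, y = 0.346
  1-propanol: x = 0.308, y = 0.074
  n-heptane: x = 0.102, y = 0.021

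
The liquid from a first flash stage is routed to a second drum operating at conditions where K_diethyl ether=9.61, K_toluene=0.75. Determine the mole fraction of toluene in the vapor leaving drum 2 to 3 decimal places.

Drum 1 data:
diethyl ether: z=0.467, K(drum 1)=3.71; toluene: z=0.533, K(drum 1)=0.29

y_toluene (drum 2) = 0.729

Drum 1:
Iterate (Newton) starting at ψ₁ = 0.68:
  ψ₁ = 0.680: g = -0.2865, g' = -1.429 → ψ₁ = 0.479
  ψ₁ = 0.479: g = -0.0234, g' = -1.266 → ψ₁ = 0.461
Converged at ψ₁ = 0.461.
Drum-1 compositions:
  diethyl ether: x = 0.208, y = 0.770
  toluene: x = 0.792, y = 0.230
Drum-2 feed = drum-1 liquid: z₂ = (0.2076, 0.7924).
Drum 2:
Let ψ₂ = V/F and solve Σ zᵢ(Kᵢ−1)/(1+ψ₂(Kᵢ−1)) = 0.
g(0) = ΣzᵢKᵢ − 1 = 1.589 and g(1) = 1 − Σzᵢ/Kᵢ = -0.078, so a root lies in (0, 1).
Newton–Raphson from ψ₂ = 0.5:
  ψ₂ = 0.500: g = 0.1105, g' = -0.612 → ψ₂ = 0.681
  ψ₂ = 0.681: g = 0.0218, g' = -0.399 → ψ₂ = 0.735
  ψ₂ = 0.735: g = 0.0011, g' = -0.361 → ψ₂ = 0.738
Converged at ψ₂ = 0.738.
  diethyl ether: x = 0.028, y = 0.271
  toluene: x = 0.972, y = 0.729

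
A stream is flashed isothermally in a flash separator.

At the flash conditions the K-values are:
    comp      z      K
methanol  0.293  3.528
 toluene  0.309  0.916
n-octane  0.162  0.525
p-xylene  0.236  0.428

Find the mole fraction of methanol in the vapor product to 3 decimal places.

y_methanol = 0.448

Rachford–Rice: g(ψ) = Σ zᵢ(Kᵢ−1)/(1+ψ(Kᵢ−1)) = 0.
g(0) = ΣzᵢKᵢ − 1 = 0.503 and g(1) = 1 − Σzᵢ/Kᵢ = -0.280, so a root lies in (0, 1).
Newton iteration, ψ⁰ = 0.52:
  ψ = 0.520: g = -0.0015, g' = -0.573 → ψ = 0.517
Converged at ψ = 0.517.
Compositions from xᵢ = zᵢ/(1+ψ(Kᵢ−1)), yᵢ = Kᵢxᵢ:
  methanol: x = 0.127, y = 0.448
  toluene: x = 0.323, y = 0.296
  n-octane: x = 0.215, y = 0.113
  p-xylene: x = 0.335, y = 0.143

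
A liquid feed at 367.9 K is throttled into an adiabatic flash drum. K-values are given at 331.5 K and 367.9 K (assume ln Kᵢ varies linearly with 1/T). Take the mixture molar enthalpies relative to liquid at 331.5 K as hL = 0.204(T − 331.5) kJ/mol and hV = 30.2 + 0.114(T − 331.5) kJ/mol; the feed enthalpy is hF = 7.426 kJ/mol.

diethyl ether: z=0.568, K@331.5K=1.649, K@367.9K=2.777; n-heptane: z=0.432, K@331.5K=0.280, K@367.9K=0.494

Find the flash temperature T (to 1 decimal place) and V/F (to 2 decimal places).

T = 334.9 K, V/F = 0.22

Adiabatic flash: solve Rachford–Rice at each trial T, then check hF = ψ·hV(T) + (1−ψ)·hL(T).
  T = 331.5 K: K = (1.649, 0.280), RR gives ψ = 0.123, H_out = 3.722 kJ/mol
  T = 367.9 K: K = (2.777, 0.494), RR gives ψ = 0.879, H_out = 31.103 kJ/mol
  T = 349.7 K: K = (2.169, 0.377), RR gives ψ = 0.543, H_out = 19.218 kJ/mol
  T = 340.6 K: K = (1.898, 0.326), RR gives ψ = 0.362, H_out = 12.500 kJ/mol
  T = 336.1 K: K = (1.772, 0.303), RR gives ψ = 0.255, H_out = 8.546 kJ/mol
  T = 333.8 K: K = (1.710, 0.291), RR gives ψ = 0.193, H_out = 6.257 kJ/mol
  T = 335.0 K: K = (1.742, 0.297), RR gives ψ = 0.226, H_out = 7.478 kJ/mol
Linear interpolation between T = 333.8 (H_out = 6.257) and T = 335.0 (H_out = 7.478) on hF = 7.426 gives T ≈ 334.9 K, at which ψ = 0.22.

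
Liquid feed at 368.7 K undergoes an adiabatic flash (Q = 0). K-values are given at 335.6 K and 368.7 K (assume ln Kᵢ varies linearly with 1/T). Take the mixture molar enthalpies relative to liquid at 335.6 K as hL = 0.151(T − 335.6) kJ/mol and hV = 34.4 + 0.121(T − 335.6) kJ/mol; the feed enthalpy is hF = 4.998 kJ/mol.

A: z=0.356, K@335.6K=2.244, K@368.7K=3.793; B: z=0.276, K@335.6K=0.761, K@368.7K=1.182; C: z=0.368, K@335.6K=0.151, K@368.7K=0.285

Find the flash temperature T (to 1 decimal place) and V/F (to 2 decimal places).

T = 338.3 K, V/F = 0.13

Adiabatic flash: solve Rachford–Rice at each trial T, then check hF = ψ·hV(T) + (1−ψ)·hL(T).
  T = 335.6 K: K = (2.244, 0.761, 0.151), RR gives ψ = 0.080, H_out = 2.767 kJ/mol
  T = 368.7 K: K = (3.793, 1.182, 0.285), RR gives ψ = 0.554, H_out = 23.515 kJ/mol
  T = 352.1 K: K = (2.951, 0.958, 0.210), RR gives ψ = 0.349, H_out = 14.334 kJ/mol
  T = 343.9 K: K = (2.584, 0.857, 0.179), RR gives ψ = 0.230, H_out = 9.109 kJ/mol
  T = 339.8 K: K = (2.412, 0.809, 0.165), RR gives ψ = 0.161, H_out = 6.152 kJ/mol
  T = 337.7 K: K = (2.327, 0.785, 0.158), RR gives ψ = 0.122, H_out = 4.511 kJ/mol
Linear interpolation between T = 337.7 (H_out = 4.511) and T = 339.8 (H_out = 6.152) on hF = 4.998 gives T ≈ 338.3 K, at which ψ = 0.13.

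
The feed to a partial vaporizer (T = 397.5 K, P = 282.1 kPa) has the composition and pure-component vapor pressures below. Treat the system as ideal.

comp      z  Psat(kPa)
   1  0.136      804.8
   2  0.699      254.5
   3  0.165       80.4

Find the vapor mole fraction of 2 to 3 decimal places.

y_2 = 0.639

Raoult's law: Kᵢ = Pᵢˢᵃᵗ/P = Pᵢˢᵃᵗ/282.1.
  K_1 = 804.8/282.1 = 2.85289, K_2 = 254.5/282.1 = 0.90216, K_3 = 80.4/282.1 = 0.28501
Material balance + equilibrium reduce to Σ zᵢ(Kᵢ−1)/(1+β(Kᵢ−1)) = 0.
g(0) = ΣzᵢKᵢ − 1 = 0.066 and g(1) = 1 − Σzᵢ/Kᵢ = -0.401, so a root lies in (0, 1).
Newton–Raphson from β = 0.69:
  β = 0.690: g = -0.1956, g' = -0.426 → β = 0.231
  β = 0.231: g = -0.0349, g' = -0.357 → β = 0.133
  β = 0.133: g = 0.0023, g' = -0.410 → β = 0.139
Converged at β = 0.139.
Compositions from xᵢ = zᵢ/(1+β(Kᵢ−1)), yᵢ = Kᵢxᵢ:
  1: x = 0.108, y = 0.308
  2: x = 0.709, y = 0.639
  3: x = 0.183, y = 0.052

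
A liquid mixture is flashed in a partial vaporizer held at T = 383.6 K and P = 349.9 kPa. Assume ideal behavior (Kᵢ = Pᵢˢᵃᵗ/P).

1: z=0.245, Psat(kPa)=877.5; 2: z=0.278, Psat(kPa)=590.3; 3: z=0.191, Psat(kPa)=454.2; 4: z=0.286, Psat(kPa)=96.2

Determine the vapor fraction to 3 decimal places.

Raoult's law: Kᵢ = Pᵢˢᵃᵗ/P = Pᵢˢᵃᵗ/349.9.
  K_1 = 877.5/349.9 = 2.50786, K_2 = 590.3/349.9 = 1.68705, K_3 = 454.2/349.9 = 1.29809, K_4 = 96.2/349.9 = 0.27494
Let ψ = V/F and solve Σ zᵢ(Kᵢ−1)/(1+ψ(Kᵢ−1)) = 0.
Feasibility: ΣzᵢKᵢ = 1.410, Σzᵢ/Kᵢ = 1.450 — both > 1, two phases present.
Iterate (Newton) starting at ψ = 0.41:
  ψ = 0.410: g = 0.1330, g' = -0.611 → ψ = 0.628
  ψ = 0.628: g = -0.0094, g' = -0.730 → ψ = 0.615
Converged at ψ = 0.615.

ψ = 0.615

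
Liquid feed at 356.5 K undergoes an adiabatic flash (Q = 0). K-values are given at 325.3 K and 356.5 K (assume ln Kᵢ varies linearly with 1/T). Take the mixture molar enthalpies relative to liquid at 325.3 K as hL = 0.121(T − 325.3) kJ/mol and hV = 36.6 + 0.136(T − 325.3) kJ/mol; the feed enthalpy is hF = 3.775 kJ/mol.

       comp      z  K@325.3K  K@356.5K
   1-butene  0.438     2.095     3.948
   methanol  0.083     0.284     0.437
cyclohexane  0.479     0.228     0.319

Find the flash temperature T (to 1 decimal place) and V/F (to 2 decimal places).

T = 326.9 K, V/F = 0.10

Adiabatic flash: solve Rachford–Rice at each trial T, then check hF = ψ·hV(T) + (1−ψ)·hL(T).
  T = 325.3 K: K = (2.095, 0.284, 0.228), RR gives ψ = 0.060, H_out = 2.205 kJ/mol
  T = 356.5 K: K = (3.948, 0.437, 0.319), RR gives ψ = 0.468, H_out = 21.134 kJ/mol
  T = 340.9 K: K = (2.918, 0.356, 0.272), RR gives ψ = 0.319, H_out = 13.621 kJ/mol
  T = 333.1 K: K = (2.482, 0.319, 0.249), RR gives ψ = 0.212, H_out = 8.739 kJ/mol
  T = 329.2 K: K = (2.283, 0.301, 0.239), RR gives ψ = 0.144, H_out = 5.754 kJ/mol
  T = 327.2 K: K = (2.185, 0.292, 0.233), RR gives ψ = 0.103, H_out = 4.018 kJ/mol
Linear interpolation between T = 325.3 (H_out = 2.205) and T = 327.2 (H_out = 4.018) on hF = 3.775 gives T ≈ 326.9 K, at which ψ = 0.10.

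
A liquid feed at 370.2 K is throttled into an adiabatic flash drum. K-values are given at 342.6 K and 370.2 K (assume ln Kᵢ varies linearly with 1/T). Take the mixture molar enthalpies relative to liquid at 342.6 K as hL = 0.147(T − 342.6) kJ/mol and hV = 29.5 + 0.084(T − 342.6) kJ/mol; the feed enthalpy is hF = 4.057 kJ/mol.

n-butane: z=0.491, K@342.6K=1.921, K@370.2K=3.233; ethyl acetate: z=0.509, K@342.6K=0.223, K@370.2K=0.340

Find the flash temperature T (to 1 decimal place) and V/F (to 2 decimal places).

Adiabatic flash: solve Rachford–Rice at each trial T, then check hF = ψ·hV(T) + (1−ψ)·hL(T).
  T = 342.6 K: K = (1.921, 0.223), RR gives ψ = 0.079, H_out = 2.338 kJ/mol
  T = 370.2 K: K = (3.233, 0.340), RR gives ψ = 0.516, H_out = 18.382 kJ/mol
  T = 356.4 K: K = (2.517, 0.278), RR gives ψ = 0.344, H_out = 11.884 kJ/mol
  T = 349.5 K: K = (2.205, 0.249), RR gives ψ = 0.232, H_out = 7.748 kJ/mol
  T = 346.1 K: K = (2.062, 0.236), RR gives ψ = 0.163, H_out = 5.296 kJ/mol
  T = 344.4 K: K = (1.992, 0.230), RR gives ψ = 0.125, H_out = 3.923 kJ/mol
Linear interpolation between T = 344.4 (H_out = 3.923) and T = 346.1 (H_out = 5.296) on hF = 4.057 gives T ≈ 344.6 K, at which ψ = 0.13.

T = 344.6 K, V/F = 0.13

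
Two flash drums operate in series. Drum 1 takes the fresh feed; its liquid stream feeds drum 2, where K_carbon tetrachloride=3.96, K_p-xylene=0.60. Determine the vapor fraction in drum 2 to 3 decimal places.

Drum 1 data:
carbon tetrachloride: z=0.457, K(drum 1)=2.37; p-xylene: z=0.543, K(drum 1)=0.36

Drum 1:
Iterate (Newton) starting at ψ₁ = 0.54:
  ψ₁ = 0.540: g = -0.1712, g' = -0.803 → ψ₁ = 0.327
  ψ₁ = 0.327: g = -0.0069, g' = -0.765 → ψ₁ = 0.318
Converged at ψ₁ = 0.318.
Drum-1 compositions:
  carbon tetrachloride: x = 0.318, y = 0.755
  p-xylene: x = 0.682, y = 0.245
Drum-2 feed = drum-1 liquid: z₂ = (0.3184, 0.6816).
Drum 2:
Binary case is linear: z₁(K₁−1)(1+ψ₂(K₂−1)) + z₂(K₂−1)(1+ψ₂(K₁−1)) = 0
⇒ ψ₂ = [z₁(K₁−1)+z₂(K₂−1)] / [−(K₁−1)(K₂−1)] = 0.6699/1.1840 = 0.566
  carbon tetrachloride: x = 0.119, y = 0.471
  p-xylene: x = 0.881, y = 0.529

V/F (drum 2) = 0.566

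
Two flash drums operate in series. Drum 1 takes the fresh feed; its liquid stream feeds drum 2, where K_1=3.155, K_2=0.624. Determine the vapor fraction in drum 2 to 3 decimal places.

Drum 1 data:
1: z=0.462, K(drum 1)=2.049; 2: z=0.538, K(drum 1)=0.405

Drum 1:
Let ψ₁ = V/F and solve Σ zᵢ(Kᵢ−1)/(1+ψ₁(Kᵢ−1)) = 0.
Feasibility: ΣzᵢKᵢ = 1.165, Σzᵢ/Kᵢ = 1.554 — both > 1, two phases present.
Iterate (Newton) starting at ψ₁ = 0.4:
  ψ₁ = 0.400: g = -0.0787, g' = -0.580 → ψ₁ = 0.264
Converged at ψ₁ = 0.264.
Drum-1 compositions:
  1: x = 0.362, y = 0.742
  2: x = 0.638, y = 0.258
Drum-2 feed = drum-1 liquid: z₂ = (0.3619, 0.6381).
Drum 2:
Material balance + equilibrium reduce to Σ zᵢ(Kᵢ−1)/(1+ψ₂(Kᵢ−1)) = 0.
Feasibility: ΣzᵢKᵢ = 1.540, Σzᵢ/Kᵢ = 1.137 — both > 1, two phases present.
Binary case is linear: z₁(K₁−1)(1+ψ₂(K₂−1)) + z₂(K₂−1)(1+ψ₂(K₁−1)) = 0
⇒ ψ₂ = [z₁(K₁−1)+z₂(K₂−1)] / [−(K₁−1)(K₂−1)] = 0.5400/0.8103 = 0.666
  1: x = 0.149, y = 0.469
  2: x = 0.851, y = 0.531

V/F (drum 2) = 0.666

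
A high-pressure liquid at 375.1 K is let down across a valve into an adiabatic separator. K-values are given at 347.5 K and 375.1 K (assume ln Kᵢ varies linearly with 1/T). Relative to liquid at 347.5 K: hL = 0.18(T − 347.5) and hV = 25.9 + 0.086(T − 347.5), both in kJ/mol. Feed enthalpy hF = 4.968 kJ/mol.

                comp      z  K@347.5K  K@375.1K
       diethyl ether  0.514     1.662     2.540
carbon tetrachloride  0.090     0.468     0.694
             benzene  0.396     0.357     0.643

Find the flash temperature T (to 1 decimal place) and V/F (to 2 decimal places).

T = 349.7 K, V/F = 0.18

Adiabatic flash: solve Rachford–Rice at each trial T, then check hF = ψ·hV(T) + (1−ψ)·hL(T).
  T = 347.5 K: K = (1.662, 0.468, 0.357), RR gives ψ = 0.091, H_out = 2.367 kJ/mol
  T = 375.1 K: K = (2.540, 0.694, 0.643), RR gives ψ = 1.000, H_out = 28.274 kJ/mol
  T = 361.3 K: K = (2.071, 0.574, 0.485), RR gives ψ = 0.575, H_out = 16.625 kJ/mol
  T = 354.4 K: K = (1.859, 0.519, 0.417), RR gives ψ = 0.345, H_out = 9.951 kJ/mol
  T = 350.9 K: K = (1.757, 0.493, 0.386), RR gives ψ = 0.223, H_out = 6.304 kJ/mol
  T = 349.2 K: K = (1.709, 0.480, 0.371), RR gives ψ = 0.159, H_out = 4.397 kJ/mol
Linear interpolation between T = 349.2 (H_out = 4.397) and T = 350.9 (H_out = 6.304) on hF = 4.968 gives T ≈ 349.7 K, at which ψ = 0.18.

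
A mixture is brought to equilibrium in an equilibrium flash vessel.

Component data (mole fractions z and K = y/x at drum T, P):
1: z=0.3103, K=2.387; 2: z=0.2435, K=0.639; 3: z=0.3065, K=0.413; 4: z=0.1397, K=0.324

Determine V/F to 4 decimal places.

V/F = 0.0918

Rachford–Rice: g(V/F) = Σ zᵢ(Kᵢ−1)/(1+V/F(Kᵢ−1)) = 0.
g(0) = ΣzᵢKᵢ − 1 = 0.0681 and g(1) = 1 − Σzᵢ/Kᵢ = -0.6844, so a root lies in (0, 1).
Newton iteration, V/F⁰ = 0.68:
  V/F = 0.6800: g = -0.36923, g' = -0.7250 → V/F = 0.1707
  V/F = 0.1707: g = -0.05242, g' = -0.6383 → V/F = 0.0886
  V/F = 0.0886: g = 0.00222, g' = -0.6970 → V/F = 0.0918
Converged at V/F = 0.0918.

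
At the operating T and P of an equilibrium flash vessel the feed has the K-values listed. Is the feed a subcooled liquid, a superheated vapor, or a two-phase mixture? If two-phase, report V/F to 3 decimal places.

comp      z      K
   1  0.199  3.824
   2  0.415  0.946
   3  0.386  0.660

ΣzᵢKᵢ = 1.408; Σzᵢ/Kᵢ = 1.076.
Both exceed 1, so a two-phase solution exists.
Material balance + equilibrium reduce to Σ zᵢ(Kᵢ−1)/(1+ψ(Kᵢ−1)) = 0.
Iterate (Newton) starting at ψ = 0.5:
  ψ = 0.500: g = 0.0518, g' = -0.339 → ψ = 0.653
  ψ = 0.653: g = 0.0057, g' = -0.271 → ψ = 0.674
Converged at ψ = 0.674.

two-phase, V/F = 0.674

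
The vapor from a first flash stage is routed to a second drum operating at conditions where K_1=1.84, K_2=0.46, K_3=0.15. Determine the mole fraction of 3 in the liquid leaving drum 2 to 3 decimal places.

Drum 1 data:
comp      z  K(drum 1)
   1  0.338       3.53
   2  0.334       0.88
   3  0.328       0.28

Drum 1:
Let ψ₁ = V/F and solve Σ zᵢ(Kᵢ−1)/(1+ψ₁(Kᵢ−1)) = 0.
Check two-phase: ΣzᵢKᵢ = 1.579 > 1 and Σzᵢ/Kᵢ = 1.647 > 1, so g(0) = 0.579 > 0 and g(1) = -0.647 < 0.
Newton–Raphson from ψ₁ = 0.5:
  ψ₁ = 0.500: g = -0.0341, g' = -0.842 → ψ₁ = 0.460
Converged at ψ₁ = 0.460.
Drum-1 compositions:
  1: x = 0.156, y = 0.552
  2: x = 0.353, y = 0.311
  3: x = 0.490, y = 0.137
Drum-2 feed = drum-1 vapor: z₂ = (0.5517, 0.3111, 0.1373).
Drum 2:
Let ψ₂ = V/F and solve Σ zᵢ(Kᵢ−1)/(1+ψ₂(Kᵢ−1)) = 0.
Feasibility: ΣzᵢKᵢ = 1.179, Σzᵢ/Kᵢ = 1.891 — both > 1, two phases present.
Newton–Raphson from ψ₂ = 0.5:
  ψ₂ = 0.500: g = -0.1067, g' = -0.663 → ψ₂ = 0.339
  ψ₂ = 0.339: g = -0.0089, g' = -0.567 → ψ₂ = 0.323
Converged at ψ₂ = 0.323.
  1: x = 0.434, y = 0.798
  2: x = 0.377, y = 0.173
  3: x = 0.189, y = 0.028

x_3 (drum 2) = 0.189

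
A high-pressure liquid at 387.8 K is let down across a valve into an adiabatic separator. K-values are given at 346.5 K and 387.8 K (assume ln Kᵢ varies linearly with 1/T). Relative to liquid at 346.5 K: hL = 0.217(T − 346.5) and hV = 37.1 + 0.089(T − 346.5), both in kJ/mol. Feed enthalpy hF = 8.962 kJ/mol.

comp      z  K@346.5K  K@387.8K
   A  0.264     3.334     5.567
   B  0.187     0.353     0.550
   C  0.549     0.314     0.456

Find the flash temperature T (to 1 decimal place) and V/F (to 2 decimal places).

T = 359.7 K, V/F = 0.17

Adiabatic flash: solve Rachford–Rice at each trial T, then check hF = ψ·hV(T) + (1−ψ)·hL(T).
  T = 346.5 K: K = (3.334, 0.353, 0.314), RR gives ψ = 0.075, H_out = 2.787 kJ/mol
  T = 387.8 K: K = (5.567, 0.550, 0.456), RR gives ψ = 0.346, H_out = 19.962 kJ/mol
  T = 367.1 K: K = (4.368, 0.446, 0.382), RR gives ψ = 0.220, H_out = 12.058 kJ/mol
  T = 356.8 K: K = (3.831, 0.398, 0.347), RR gives ψ = 0.153, H_out = 7.698 kJ/mol
  T = 362.0 K: K = (4.097, 0.422, 0.365), RR gives ψ = 0.188, H_out = 9.952 kJ/mol
  T = 359.4 K: K = (3.963, 0.410, 0.356), RR gives ψ = 0.170, H_out = 8.840 kJ/mol
  T = 360.7 K: K = (4.030, 0.416, 0.360), RR gives ψ = 0.179, H_out = 9.399 kJ/mol
Linear interpolation between T = 359.4 (H_out = 8.840) and T = 360.7 (H_out = 9.399) on hF = 8.962 gives T ≈ 359.7 K, at which ψ = 0.17.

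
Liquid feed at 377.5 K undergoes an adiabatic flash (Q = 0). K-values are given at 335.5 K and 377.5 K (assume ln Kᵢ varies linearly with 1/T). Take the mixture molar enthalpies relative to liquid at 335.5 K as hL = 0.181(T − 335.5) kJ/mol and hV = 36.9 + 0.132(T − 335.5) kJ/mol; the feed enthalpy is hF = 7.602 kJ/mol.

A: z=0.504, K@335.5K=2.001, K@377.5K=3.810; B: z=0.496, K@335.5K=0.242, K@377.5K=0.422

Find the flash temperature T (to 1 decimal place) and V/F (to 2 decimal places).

T = 337.0 K, V/F = 0.20

Adiabatic flash: solve Rachford–Rice at each trial T, then check hF = ψ·hV(T) + (1−ψ)·hL(T).
  T = 335.5 K: K = (2.001, 0.242), RR gives ψ = 0.169, H_out = 6.251 kJ/mol
  T = 377.5 K: K = (3.810, 0.422), RR gives ψ = 0.695, H_out = 31.833 kJ/mol
  T = 356.5 K: K = (2.814, 0.325), RR gives ψ = 0.473, H_out = 20.770 kJ/mol
  T = 346.0 K: K = (2.385, 0.282), RR gives ψ = 0.344, H_out = 14.400 kJ/mol
  T = 340.8 K: K = (2.189, 0.262), RR gives ψ = 0.266, H_out = 10.688 kJ/mol
  T = 338.1 K: K = (2.092, 0.251), RR gives ψ = 0.219, H_out = 8.529 kJ/mol
  T = 336.8 K: K = (2.046, 0.247), RR gives ψ = 0.195, H_out = 7.417 kJ/mol
Linear interpolation between T = 336.8 (H_out = 7.417) and T = 338.1 (H_out = 8.529) on hF = 7.602 gives T ≈ 337.0 K, at which ψ = 0.20.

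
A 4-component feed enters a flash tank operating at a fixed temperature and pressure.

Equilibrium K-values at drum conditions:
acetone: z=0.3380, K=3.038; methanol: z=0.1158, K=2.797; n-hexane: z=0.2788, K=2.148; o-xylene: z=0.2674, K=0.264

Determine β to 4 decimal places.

β = 0.8281

Newton–Raphson from β = 0.32:
  β = 0.3200: g = 0.52569, g' = -1.1094 → β = 0.7938
  β = 0.7938: g = 0.04295, g' = -1.2070 → β = 0.8294
  β = 0.8294: g = -0.00168, g' = -1.3052 → β = 0.8281
Converged at β = 0.8281.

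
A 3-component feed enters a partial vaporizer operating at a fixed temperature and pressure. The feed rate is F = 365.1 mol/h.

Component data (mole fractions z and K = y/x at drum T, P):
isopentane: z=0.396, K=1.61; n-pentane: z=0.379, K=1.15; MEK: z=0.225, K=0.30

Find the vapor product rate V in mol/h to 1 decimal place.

V = 178.1 mol/h

Rachford–Rice: g(ψ) = Σ zᵢ(Kᵢ−1)/(1+ψ(Kᵢ−1)) = 0.
g(0) = ΣzᵢKᵢ − 1 = 0.141 and g(1) = 1 − Σzᵢ/Kᵢ = -0.326, so a root lies in (0, 1).
Iterate (Newton) starting at ψ = 0.42:
  ψ = 0.420: g = 0.0227, g' = -0.322 → ψ = 0.490
  ψ = 0.490: g = -0.0009, g' = -0.350 → ψ = 0.488
Converged at ψ = 0.488.
Then V = ψ·F = 0.4877·365.1 = 178.1 mol/h and L = F − V = 187.0 mol/h.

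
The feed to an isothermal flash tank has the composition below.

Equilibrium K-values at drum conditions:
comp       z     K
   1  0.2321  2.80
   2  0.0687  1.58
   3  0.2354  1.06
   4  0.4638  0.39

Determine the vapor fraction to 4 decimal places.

ψ = 0.2549

Newton iteration, ψ⁰ = 0.69:
  ψ = 0.6900: g = -0.26019, g' = -0.6768 → ψ = 0.3056
  ψ = 0.3056: g = -0.03048, g' = -0.5912 → ψ = 0.2540
  ψ = 0.2540: g = 0.00055, g' = -0.6142 → ψ = 0.2549
Converged at ψ = 0.2549.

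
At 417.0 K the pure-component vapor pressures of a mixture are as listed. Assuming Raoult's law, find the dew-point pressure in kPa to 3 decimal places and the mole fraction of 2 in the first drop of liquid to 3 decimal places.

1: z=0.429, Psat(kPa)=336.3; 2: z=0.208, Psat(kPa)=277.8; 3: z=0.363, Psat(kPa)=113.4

At the dew point ψ → 1, so Σzᵢ/Kᵢ = 1 with Kᵢ = Pᵢˢᵃᵗ/P ⇒ 1/P = Σzᵢ/Pᵢˢᵃᵗ.
1/P = 0.429/336.3 + 0.208/277.8 + 0.363/113.4 = 0.005225 ⇒ P = 191.371 kPa
xᵢ = zᵢP/Pᵢˢᵃᵗ ⇒ x_2 = 0.208·191.371/277.8 = 0.143

Pdew = 191.371 kPa, x_2 = 0.143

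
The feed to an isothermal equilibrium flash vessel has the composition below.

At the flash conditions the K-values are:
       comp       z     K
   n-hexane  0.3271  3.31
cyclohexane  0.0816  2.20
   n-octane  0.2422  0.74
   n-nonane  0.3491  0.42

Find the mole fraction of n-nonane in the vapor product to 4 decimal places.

Rachford–Rice: g(ψ) = Σ zᵢ(Kᵢ−1)/(1+ψ(Kᵢ−1)) = 0.
g(0) = ΣzᵢKᵢ − 1 = 0.5881 and g(1) = 1 − Σzᵢ/Kᵢ = -0.2944, so a root lies in (0, 1).
Newton–Raphson from ψ = 0.4:
  ψ = 0.4000: g = 0.12496, g' = -0.7447 → ψ = 0.5678
  ψ = 0.5678: g = 0.00932, g' = -0.6518 → ψ = 0.5821
Converged at ψ = 0.5821.
Compositions from xᵢ = zᵢ/(1+ψ(Kᵢ−1)), yᵢ = Kᵢxᵢ:
  n-hexane: x = 0.1395, y = 0.4618
  cyclohexane: x = 0.0480, y = 0.1057
  n-octane: x = 0.2854, y = 0.2112
  n-nonane: x = 0.5271, y = 0.2214

y_n-nonane = 0.2214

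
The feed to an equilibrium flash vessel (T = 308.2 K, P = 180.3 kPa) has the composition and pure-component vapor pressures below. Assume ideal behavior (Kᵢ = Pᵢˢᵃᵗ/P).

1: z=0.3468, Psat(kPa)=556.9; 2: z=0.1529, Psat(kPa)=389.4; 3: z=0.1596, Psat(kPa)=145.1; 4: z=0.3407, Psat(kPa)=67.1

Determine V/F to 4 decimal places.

Raoult's law: Kᵢ = Pᵢˢᵃᵗ/P = Pᵢˢᵃᵗ/180.3.
  K_1 = 556.9/180.3 = 3.088741, K_2 = 389.4/180.3 = 2.159734, K_3 = 145.1/180.3 = 0.804770, K_4 = 67.1/180.3 = 0.372158
Newton–Raphson from V/F = 0.34:
  V/F = 0.3400: g = 0.24541, g' = -0.8472 → V/F = 0.6297
  V/F = 0.6297: g = 0.02607, g' = -0.7262 → V/F = 0.6656
  V/F = 0.6656: g = -0.00014, g' = -0.7347 → V/F = 0.6654
Converged at V/F = 0.6654.

V/F = 0.6654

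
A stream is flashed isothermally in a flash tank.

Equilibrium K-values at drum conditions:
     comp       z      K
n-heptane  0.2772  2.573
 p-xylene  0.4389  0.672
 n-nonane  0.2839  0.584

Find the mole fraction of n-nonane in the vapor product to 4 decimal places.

Material balance + equilibrium reduce to Σ zᵢ(Kᵢ−1)/(1+V/F(Kᵢ−1)) = 0.
Feasibility: ΣzᵢKᵢ = 1.1740, Σzᵢ/Kᵢ = 1.2470 — both > 1, two phases present.
Newton–Raphson from V/F = 0.5:
  V/F = 0.5000: g = -0.07725, g' = -0.3608 → V/F = 0.2859
  V/F = 0.2859: g = 0.00787, g' = -0.4471 → V/F = 0.3035
  V/F = 0.3035: g = 0.00009, g' = -0.4368 → V/F = 0.3037
Converged at V/F = 0.3037.
Compositions from xᵢ = zᵢ/(1+V/F(Kᵢ−1)), yᵢ = Kᵢxᵢ:
  n-heptane: x = 0.1876, y = 0.4827
  p-xylene: x = 0.4875, y = 0.3276
  n-nonane: x = 0.3250, y = 0.1898

y_n-nonane = 0.1898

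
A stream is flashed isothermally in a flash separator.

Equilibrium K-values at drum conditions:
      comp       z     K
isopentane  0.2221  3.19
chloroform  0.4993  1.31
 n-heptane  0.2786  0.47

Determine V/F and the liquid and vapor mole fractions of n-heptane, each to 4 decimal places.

V/F = 0.9055, x_n-heptane = 0.5357, y_n-heptane = 0.2518

Material balance + equilibrium reduce to Σ zᵢ(Kᵢ−1)/(1+V/F(Kᵢ−1)) = 0.
g(0) = ΣzᵢKᵢ − 1 = 0.4935 and g(1) = 1 − Σzᵢ/Kᵢ = -0.0435, so a root lies in (0, 1).
Iterate (Newton) starting at V/F = 0.59:
  V/F = 0.5900: g = 0.12822, g' = -0.4027 → V/F = 0.9084
  V/F = 0.9084: g = -0.00127, g' = -0.4394 → V/F = 0.9055
Converged at V/F = 0.9055.
Compositions from xᵢ = zᵢ/(1+V/F(Kᵢ−1)), yᵢ = Kᵢxᵢ:
  isopentane: x = 0.0745, y = 0.2375
  chloroform: x = 0.3899, y = 0.5107
  n-heptane: x = 0.5357, y = 0.2518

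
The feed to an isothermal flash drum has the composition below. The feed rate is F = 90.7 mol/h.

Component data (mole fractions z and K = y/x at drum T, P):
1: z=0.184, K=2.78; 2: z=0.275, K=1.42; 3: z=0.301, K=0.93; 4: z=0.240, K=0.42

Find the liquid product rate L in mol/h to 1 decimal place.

L = 32.5 mol/h

Rachford–Rice: g(V/F) = Σ zᵢ(Kᵢ−1)/(1+V/F(Kᵢ−1)) = 0.
Feasibility: ΣzᵢKᵢ = 1.283, Σzᵢ/Kᵢ = 1.155 — both > 1, two phases present.
Newton iteration, V/F⁰ = 0.5:
  V/F = 0.500: g = 0.0509, g' = -0.358 → V/F = 0.642
Converged at V/F = 0.642.
Then V = V/F·F = 0.6419·90.7 = 58.2 mol/h and L = F − V = 32.5 mol/h.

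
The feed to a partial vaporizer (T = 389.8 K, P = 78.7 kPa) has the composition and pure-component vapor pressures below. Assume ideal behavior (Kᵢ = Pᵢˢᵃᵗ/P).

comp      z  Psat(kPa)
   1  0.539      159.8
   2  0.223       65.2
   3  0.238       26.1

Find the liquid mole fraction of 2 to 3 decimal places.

x_2 = 0.252

Raoult's law: Kᵢ = Pᵢˢᵃᵗ/P = Pᵢˢᵃᵗ/78.7.
  K_1 = 159.8/78.7 = 2.03050, K_2 = 65.2/78.7 = 0.82846, K_3 = 26.1/78.7 = 0.33164
Let ψ = V/F and solve Σ zᵢ(Kᵢ−1)/(1+ψ(Kᵢ−1)) = 0.
g(0) = ΣzᵢKᵢ − 1 = 0.358 and g(1) = 1 − Σzᵢ/Kᵢ = -0.252, so a root lies in (0, 1).
Iterate (Newton) starting at ψ = 0.54:
  ψ = 0.540: g = 0.0658, g' = -0.505 → ψ = 0.670
  ψ = 0.670: g = -0.0029, g' = -0.558 → ψ = 0.665
Converged at ψ = 0.665.
Compositions from xᵢ = zᵢ/(1+ψ(Kᵢ−1)), yᵢ = Kᵢxᵢ:
  1: x = 0.320, y = 0.649
  2: x = 0.252, y = 0.209
  3: x = 0.428, y = 0.142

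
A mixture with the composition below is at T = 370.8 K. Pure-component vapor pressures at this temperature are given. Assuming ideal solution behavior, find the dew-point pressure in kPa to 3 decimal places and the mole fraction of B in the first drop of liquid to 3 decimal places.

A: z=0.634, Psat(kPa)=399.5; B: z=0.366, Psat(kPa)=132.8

At the dew point ψ → 1, so Σzᵢ/Kᵢ = 1 with Kᵢ = Pᵢˢᵃᵗ/P ⇒ 1/P = Σzᵢ/Pᵢˢᵃᵗ.
1/P = 0.634/399.5 + 0.366/132.8 = 0.004343 ⇒ P = 230.255 kPa
xᵢ = zᵢP/Pᵢˢᵃᵗ ⇒ x_B = 0.366·230.255/132.8 = 0.635

Pdew = 230.255 kPa, x_B = 0.635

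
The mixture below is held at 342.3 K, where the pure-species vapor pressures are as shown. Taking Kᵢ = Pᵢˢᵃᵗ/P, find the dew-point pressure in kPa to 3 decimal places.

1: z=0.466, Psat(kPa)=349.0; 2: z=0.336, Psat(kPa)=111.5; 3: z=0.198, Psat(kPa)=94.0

At the dew point ψ → 1, so Σzᵢ/Kᵢ = 1 with Kᵢ = Pᵢˢᵃᵗ/P ⇒ 1/P = Σzᵢ/Pᵢˢᵃᵗ.
1/P = 0.466/349.0 + 0.336/111.5 + 0.198/94.0 = 0.006455 ⇒ P = 154.917 kPa

Pdew = 154.917 kPa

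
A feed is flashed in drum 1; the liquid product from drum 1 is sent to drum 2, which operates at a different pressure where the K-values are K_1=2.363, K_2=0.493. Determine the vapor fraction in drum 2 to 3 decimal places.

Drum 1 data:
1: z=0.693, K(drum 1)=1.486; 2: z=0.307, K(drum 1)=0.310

Drum 1:
Newton iteration, ψ₁⁰ = 0.66:
  ψ₁ = 0.660: g = -0.1340, g' = -0.587 → ψ₁ = 0.432
  ψ₁ = 0.432: g = -0.0233, g' = -0.408 → ψ₁ = 0.375
  ψ₁ = 0.375: g = -0.0007, g' = -0.383 → ψ₁ = 0.373
Converged at ψ₁ = 0.373.
Drum-1 compositions:
  1: x = 0.587, y = 0.872
  2: x = 0.413, y = 0.128
Drum-2 feed = drum-1 liquid: z₂ = (0.5867, 0.4133).
Drum 2:
Rachford–Rice: g(ψ₂) = Σ zᵢ(Kᵢ−1)/(1+ψ₂(Kᵢ−1)) = 0.
g(0) = ΣzᵢKᵢ − 1 = 0.590 and g(1) = 1 − Σzᵢ/Kᵢ = -0.087, so a root lies in (0, 1).
Binary case is linear: z₁(K₁−1)(1+ψ₂(K₂−1)) + z₂(K₂−1)(1+ψ₂(K₁−1)) = 0
⇒ ψ₂ = [z₁(K₁−1)+z₂(K₂−1)] / [−(K₁−1)(K₂−1)] = 0.5902/0.6910 = 0.854
  1: x = 0.271, y = 0.641
  2: x = 0.729, y = 0.359

V/F (drum 2) = 0.854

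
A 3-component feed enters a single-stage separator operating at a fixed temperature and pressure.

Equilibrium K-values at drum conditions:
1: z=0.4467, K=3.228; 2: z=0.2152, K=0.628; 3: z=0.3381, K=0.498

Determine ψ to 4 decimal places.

Rachford–Rice: g(ψ) = Σ zᵢ(Kᵢ−1)/(1+ψ(Kᵢ−1)) = 0.
Feasibility: ΣzᵢKᵢ = 1.7455, Σzᵢ/Kᵢ = 1.1600 — both > 1, two phases present.
Iterate (Newton) starting at ψ = 0.48:
  ψ = 0.4800: g = 0.15986, g' = -0.7098 → ψ = 0.7052
  ψ = 0.7052: g = 0.01580, g' = -0.5943 → ψ = 0.7318
  ψ = 0.7318: g = 0.00007, g' = -0.5896 → ψ = 0.7319
Converged at ψ = 0.7319.

ψ = 0.7319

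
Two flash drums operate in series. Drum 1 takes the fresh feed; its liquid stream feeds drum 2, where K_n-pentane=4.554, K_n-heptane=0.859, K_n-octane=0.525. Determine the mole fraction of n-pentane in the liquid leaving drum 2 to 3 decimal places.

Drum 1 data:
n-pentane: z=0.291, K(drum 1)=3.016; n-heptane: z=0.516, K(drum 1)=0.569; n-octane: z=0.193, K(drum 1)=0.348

x_n-pentane (drum 2) = 0.066

Drum 1:
Rachford–Rice: g(ψ₁) = Σ zᵢ(Kᵢ−1)/(1+ψ₁(Kᵢ−1)) = 0.
g(0) = ΣzᵢKᵢ − 1 = 0.238 and g(1) = 1 − Σzᵢ/Kᵢ = -0.558, so a root lies in (0, 1).
Iterate (Newton) starting at ψ₁ = 0.36:
  ψ₁ = 0.360: g = -0.0877, g' = -0.671 → ψ₁ = 0.229
  ψ₁ = 0.229: g = 0.0064, g' = -0.785 → ψ₁ = 0.238
Converged at ψ₁ = 0.238.
Drum-1 compositions:
  n-pentane: x = 0.197, y = 0.593
  n-heptane: x = 0.575, y = 0.327
  n-octane: x = 0.228, y = 0.079
Drum-2 feed = drum-1 liquid: z₂ = (0.1968, 0.5749, 0.2284).
Drum 2:
Newton–Raphson from ψ₂ = 0.5:
  ψ₂ = 0.500: g = 0.0223, g' = -0.424 → ψ₂ = 0.553
  ψ₂ = 0.553: g = 0.0009, g' = -0.391 → ψ₂ = 0.555
Converged at ψ₂ = 0.555.
  n-pentane: x = 0.066, y = 0.301
  n-heptane: x = 0.624, y = 0.536
  n-octane: x = 0.310, y = 0.163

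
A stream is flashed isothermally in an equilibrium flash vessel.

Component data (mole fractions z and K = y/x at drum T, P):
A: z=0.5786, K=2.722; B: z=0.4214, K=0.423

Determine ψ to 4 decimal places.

ψ = 0.7581

Material balance + equilibrium reduce to Σ zᵢ(Kᵢ−1)/(1+ψ(Kᵢ−1)) = 0.
g(0) = ΣzᵢKᵢ − 1 = 0.7532 and g(1) = 1 − Σzᵢ/Kᵢ = -0.2088, so a root lies in (0, 1).
Binary case is linear: z₁(K₁−1)(1+ψ(K₂−1)) + z₂(K₂−1)(1+ψ(K₁−1)) = 0
⇒ ψ = [z₁(K₁−1)+z₂(K₂−1)] / [−(K₁−1)(K₂−1)] = 0.75320/0.99359 = 0.7581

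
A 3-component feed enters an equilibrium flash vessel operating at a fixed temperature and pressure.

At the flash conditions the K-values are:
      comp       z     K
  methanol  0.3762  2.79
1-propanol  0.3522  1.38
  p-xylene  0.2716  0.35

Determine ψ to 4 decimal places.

ψ = 0.8159

Newton–Raphson from ψ = 0.57:
  ψ = 0.5700: g = 0.16288, g' = -0.6193 → ψ = 0.8330
  ψ = 0.8330: g = -0.01303, g' = -0.7694 → ψ = 0.8161
  ψ = 0.8161: g = -0.00017, g' = -0.7492 → ψ = 0.8159
Converged at ψ = 0.8159.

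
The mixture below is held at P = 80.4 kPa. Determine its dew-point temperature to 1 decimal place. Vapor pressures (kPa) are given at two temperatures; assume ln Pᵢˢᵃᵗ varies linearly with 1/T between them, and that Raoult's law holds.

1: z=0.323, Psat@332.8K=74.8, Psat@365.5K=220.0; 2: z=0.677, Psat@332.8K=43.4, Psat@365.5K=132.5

Dew-point temperature: Σzᵢ·P/Pᵢˢᵃᵗ(T) = 1. Interpolate ln Pᵢˢᵃᵗ = aᵢ + bᵢ/T.
  T = 332.8 K: ΣzᵢP/Pᵢˢᵃᵗ = 1.6013
  T = 365.5 K: ΣzᵢP/Pᵢˢᵃᵗ = 0.5288
  T = 349.1 K: ΣzᵢP/Pᵢˢᵃᵗ = 0.8982
  T = 341.0 K: ΣzᵢP/Pᵢˢᵃᵗ = 1.1889
  T = 345.1 K: ΣzᵢP/Pᵢˢᵃᵗ = 1.0299
  T = 347.1 K: ΣzᵢP/Pᵢˢᵃᵗ = 0.9614
Interpolating between 345.1 K and 347.1 K gives T ≈ 346.0 K.

T = 346.0 K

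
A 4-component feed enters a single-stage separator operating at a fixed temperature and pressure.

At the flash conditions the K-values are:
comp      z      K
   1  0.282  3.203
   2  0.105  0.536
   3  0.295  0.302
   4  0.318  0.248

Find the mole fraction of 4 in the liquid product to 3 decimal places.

x_4 = 0.339

Material balance + equilibrium reduce to Σ zᵢ(Kᵢ−1)/(1+ψ(Kᵢ−1)) = 0.
Feasibility: ΣzᵢKᵢ = 1.127, Σzᵢ/Kᵢ = 2.543 — both > 1, two phases present.
Newton iteration, ψ⁰ = 0.5:
  ψ = 0.500: g = -0.4673, g' = -1.149 → ψ = 0.093
  ψ = 0.093: g = -0.0131, g' = -1.339 → ψ = 0.084
Converged at ψ = 0.084.
Compositions from xᵢ = zᵢ/(1+ψ(Kᵢ−1)), yᵢ = Kᵢxᵢ:
  1: x = 0.238, y = 0.763
  2: x = 0.109, y = 0.059
  3: x = 0.313, y = 0.095
  4: x = 0.339, y = 0.084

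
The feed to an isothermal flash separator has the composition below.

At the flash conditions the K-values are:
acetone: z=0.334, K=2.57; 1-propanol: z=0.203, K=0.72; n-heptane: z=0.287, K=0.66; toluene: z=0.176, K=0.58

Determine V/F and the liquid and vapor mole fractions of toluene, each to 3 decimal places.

Rachford–Rice: g(V/F) = Σ zᵢ(Kᵢ−1)/(1+V/F(Kᵢ−1)) = 0.
g(0) = ΣzᵢKᵢ − 1 = 0.296 and g(1) = 1 − Σzᵢ/Kᵢ = -0.150, so a root lies in (0, 1).
Newton iteration, V/F⁰ = 0.34:
  V/F = 0.340: g = 0.0825, g' = -0.454 → V/F = 0.522
  V/F = 0.522: g = 0.0084, g' = -0.371 → V/F = 0.544
  V/F = 0.544: g = 0.0001, g' = -0.364 → V/F = 0.545
Converged at V/F = 0.545.
Compositions from xᵢ = zᵢ/(1+V/F(Kᵢ−1)), yᵢ = Kᵢxᵢ:
  acetone: x = 0.180, y = 0.463
  1-propanol: x = 0.240, y = 0.172
  n-heptane: x = 0.352, y = 0.232
  toluene: x = 0.228, y = 0.132

V/F = 0.545, x_toluene = 0.228, y_toluene = 0.132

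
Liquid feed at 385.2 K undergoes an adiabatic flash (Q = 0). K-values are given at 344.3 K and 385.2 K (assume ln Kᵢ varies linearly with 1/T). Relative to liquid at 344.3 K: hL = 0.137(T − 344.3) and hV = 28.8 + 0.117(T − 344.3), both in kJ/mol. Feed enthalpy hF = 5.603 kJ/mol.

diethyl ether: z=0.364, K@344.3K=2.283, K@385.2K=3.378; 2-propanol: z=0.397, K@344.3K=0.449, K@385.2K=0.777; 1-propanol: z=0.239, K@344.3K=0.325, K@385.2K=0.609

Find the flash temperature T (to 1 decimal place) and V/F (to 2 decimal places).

Adiabatic flash: solve Rachford–Rice at each trial T, then check hF = ψ·hV(T) + (1−ψ)·hL(T).
  T = 344.3 K: K = (2.283, 0.449, 0.325), RR gives ψ = 0.113, H_out = 3.253 kJ/mol
  T = 385.2 K: K = (3.378, 0.777, 0.609), RR gives ψ = 0.964, H_out = 32.591 kJ/mol
  T = 364.8 K: K = (2.809, 0.600, 0.453), RR gives ψ = 0.443, H_out = 15.394 kJ/mol
  T = 354.6 K: K = (2.541, 0.522, 0.386), RR gives ψ = 0.273, H_out = 9.223 kJ/mol
  T = 349.5 K: K = (2.412, 0.485, 0.355), RR gives ψ = 0.194, H_out = 6.278 kJ/mol
  T = 346.9 K: K = (2.347, 0.467, 0.340), RR gives ψ = 0.154, H_out = 4.774 kJ/mol
  T = 348.2 K: K = (2.379, 0.476, 0.347), RR gives ψ = 0.174, H_out = 5.527 kJ/mol
Linear interpolation between T = 348.2 (H_out = 5.527) and T = 349.5 (H_out = 6.278) on hF = 5.603 gives T ≈ 348.3 K, at which ψ = 0.18.

T = 348.3 K, V/F = 0.18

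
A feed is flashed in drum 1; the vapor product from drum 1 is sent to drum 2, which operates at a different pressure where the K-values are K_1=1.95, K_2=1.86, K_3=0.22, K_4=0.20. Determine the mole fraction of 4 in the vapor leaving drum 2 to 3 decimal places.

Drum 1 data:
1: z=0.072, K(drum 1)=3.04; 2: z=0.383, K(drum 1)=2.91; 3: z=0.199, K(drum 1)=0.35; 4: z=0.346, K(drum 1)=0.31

Drum 1:
Let ψ₁ = V/F and solve Σ zᵢ(Kᵢ−1)/(1+ψ₁(Kᵢ−1)) = 0.
Check two-phase: ΣzᵢKᵢ = 1.510 > 1 and Σzᵢ/Kᵢ = 1.840 > 1, so g(0) = 0.510 > 0 and g(1) = -0.840 < 0.
Newton iteration, ψ₁⁰ = 0.5:
  ψ₁ = 0.500: g = -0.1092, g' = -1.008 → ψ₁ = 0.392
  ψ₁ = 0.392: g = -0.0005, g' = -1.010 → ψ₁ = 0.391
Converged at ψ₁ = 0.391.
Drum-1 compositions:
  1: x = 0.040, y = 0.122
  2: x = 0.219, y = 0.638
  3: x = 0.267, y = 0.093
  4: x = 0.474, y = 0.147
Drum-2 feed = drum-1 vapor: z₂ = (0.1217, 0.6380, 0.0934, 0.1469).
Drum 2:
Rachford–Rice: g(ψ₂) = Σ zᵢ(Kᵢ−1)/(1+ψ₂(Kᵢ−1)) = 0.
Feasibility: ΣzᵢKᵢ = 1.474, Σzᵢ/Kᵢ = 1.564 — both > 1, two phases present.
Newton iteration, ψ₂⁰ = 0.5:
  ψ₂ = 0.500: g = 0.1468, g' = -0.695 → ψ₂ = 0.711
  ψ₂ = 0.711: g = -0.0268, g' = -1.013 → ψ₂ = 0.685
  ψ₂ = 0.685: g = -0.0009, g' = -0.949 → ψ₂ = 0.684
Converged at ψ₂ = 0.684.
  1: x = 0.074, y = 0.144
  2: x = 0.402, y = 0.747
  3: x = 0.200, y = 0.044
  4: x = 0.324, y = 0.065

y_4 (drum 2) = 0.065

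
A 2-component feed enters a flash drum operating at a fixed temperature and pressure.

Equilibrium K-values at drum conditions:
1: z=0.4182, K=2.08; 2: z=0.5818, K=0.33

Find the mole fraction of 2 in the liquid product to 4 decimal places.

Rachford–Rice: g(V/F) = Σ zᵢ(Kᵢ−1)/(1+V/F(Kᵢ−1)) = 0.
Feasibility: ΣzᵢKᵢ = 1.0619, Σzᵢ/Kᵢ = 1.9641 — both > 1, two phases present.
Binary case is linear: z₁(K₁−1)(1+V/F(K₂−1)) + z₂(K₂−1)(1+V/F(K₁−1)) = 0
⇒ V/F = [z₁(K₁−1)+z₂(K₂−1)] / [−(K₁−1)(K₂−1)] = 0.06185/0.72360 = 0.0855
Compositions from xᵢ = zᵢ/(1+V/F(Kᵢ−1)), yᵢ = Kᵢxᵢ:
  1: x = 0.3829, y = 0.7963
  2: x = 0.6171, y = 0.2037

x_2 = 0.6171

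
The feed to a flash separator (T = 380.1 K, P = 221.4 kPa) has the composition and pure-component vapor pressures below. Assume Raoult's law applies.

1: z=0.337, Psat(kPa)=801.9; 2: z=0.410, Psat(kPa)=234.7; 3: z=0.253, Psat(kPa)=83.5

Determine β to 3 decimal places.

β = 0.792

Raoult's law: Kᵢ = Pᵢˢᵃᵗ/P = Pᵢˢᵃᵗ/221.4.
  K_1 = 801.9/221.4 = 3.62195, K_2 = 234.7/221.4 = 1.06007, K_3 = 83.5/221.4 = 0.37715
Rachford–Rice: g(β) = Σ zᵢ(Kᵢ−1)/(1+β(Kᵢ−1)) = 0.
g(0) = ΣzᵢKᵢ − 1 = 0.751 and g(1) = 1 − Σzᵢ/Kᵢ = -0.151, so a root lies in (0, 1).
Iterate (Newton) starting at β = 0.46:
  β = 0.460: g = 0.2036, g' = -0.670 → β = 0.764
  β = 0.764: g = 0.0172, g' = -0.615 → β = 0.792
Converged at β = 0.792.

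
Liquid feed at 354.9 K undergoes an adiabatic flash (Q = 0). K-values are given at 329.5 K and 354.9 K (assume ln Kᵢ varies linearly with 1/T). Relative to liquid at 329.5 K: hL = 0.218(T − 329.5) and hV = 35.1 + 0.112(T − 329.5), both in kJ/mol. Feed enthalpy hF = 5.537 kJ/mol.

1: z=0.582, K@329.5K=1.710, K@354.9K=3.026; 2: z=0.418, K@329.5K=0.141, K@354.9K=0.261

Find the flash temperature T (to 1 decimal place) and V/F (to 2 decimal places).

Adiabatic flash: solve Rachford–Rice at each trial T, then check hF = ψ·hV(T) + (1−ψ)·hL(T).
  T = 329.5 K: K = (1.710, 0.141), RR gives ψ = 0.089, H_out = 3.117 kJ/mol
  T = 354.9 K: K = (3.026, 0.261), RR gives ψ = 0.581, H_out = 24.374 kJ/mol
  T = 342.2 K: K = (2.299, 0.194), RR gives ψ = 0.400, H_out = 16.281 kJ/mol
  T = 335.9 K: K = (1.991, 0.166), RR gives ψ = 0.276, H_out = 10.895 kJ/mol
  T = 332.7 K: K = (1.846, 0.153), RR gives ψ = 0.193, H_out = 7.419 kJ/mol
  T = 331.1 K: K = (1.777, 0.147), RR gives ψ = 0.144, H_out = 5.394 kJ/mol
Linear interpolation between T = 331.1 (H_out = 5.394) and T = 332.7 (H_out = 7.419) on hF = 5.537 gives T ≈ 331.2 K, at which ψ = 0.15.

T = 331.2 K, V/F = 0.15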